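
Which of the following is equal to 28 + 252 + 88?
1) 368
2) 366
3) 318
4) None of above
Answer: 1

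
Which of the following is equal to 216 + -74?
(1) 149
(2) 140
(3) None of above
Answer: 3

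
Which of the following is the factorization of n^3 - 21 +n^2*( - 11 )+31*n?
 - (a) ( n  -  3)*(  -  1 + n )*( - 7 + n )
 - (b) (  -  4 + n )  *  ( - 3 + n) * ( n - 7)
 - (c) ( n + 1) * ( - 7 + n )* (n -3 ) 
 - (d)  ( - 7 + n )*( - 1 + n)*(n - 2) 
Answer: a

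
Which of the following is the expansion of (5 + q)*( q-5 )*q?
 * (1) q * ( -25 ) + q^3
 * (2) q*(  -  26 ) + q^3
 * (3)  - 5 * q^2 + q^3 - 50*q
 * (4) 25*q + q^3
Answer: 1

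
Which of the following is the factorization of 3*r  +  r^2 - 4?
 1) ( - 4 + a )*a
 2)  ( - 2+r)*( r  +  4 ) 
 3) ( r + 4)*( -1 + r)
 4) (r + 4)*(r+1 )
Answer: 3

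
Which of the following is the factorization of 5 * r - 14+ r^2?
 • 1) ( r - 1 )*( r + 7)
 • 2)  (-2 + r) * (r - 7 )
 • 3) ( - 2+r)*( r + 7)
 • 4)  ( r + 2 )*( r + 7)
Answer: 3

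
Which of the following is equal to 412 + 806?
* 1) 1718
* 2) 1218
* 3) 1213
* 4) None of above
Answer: 2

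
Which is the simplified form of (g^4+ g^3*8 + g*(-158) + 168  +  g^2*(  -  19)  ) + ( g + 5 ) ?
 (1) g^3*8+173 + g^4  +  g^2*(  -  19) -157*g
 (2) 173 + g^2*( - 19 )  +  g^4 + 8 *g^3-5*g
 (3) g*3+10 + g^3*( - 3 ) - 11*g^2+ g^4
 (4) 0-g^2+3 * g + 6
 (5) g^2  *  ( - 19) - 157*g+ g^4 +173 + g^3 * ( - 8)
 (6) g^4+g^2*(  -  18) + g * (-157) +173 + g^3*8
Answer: 1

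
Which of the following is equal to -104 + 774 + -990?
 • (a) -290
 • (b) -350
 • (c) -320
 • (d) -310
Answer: c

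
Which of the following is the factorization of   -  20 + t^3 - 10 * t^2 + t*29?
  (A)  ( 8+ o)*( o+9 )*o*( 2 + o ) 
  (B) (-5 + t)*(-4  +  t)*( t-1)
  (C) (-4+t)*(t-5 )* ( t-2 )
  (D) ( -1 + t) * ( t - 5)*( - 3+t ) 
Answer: B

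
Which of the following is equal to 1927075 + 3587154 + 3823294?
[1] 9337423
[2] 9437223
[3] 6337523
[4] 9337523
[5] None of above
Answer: 4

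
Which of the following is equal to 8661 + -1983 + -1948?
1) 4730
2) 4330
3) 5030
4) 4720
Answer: 1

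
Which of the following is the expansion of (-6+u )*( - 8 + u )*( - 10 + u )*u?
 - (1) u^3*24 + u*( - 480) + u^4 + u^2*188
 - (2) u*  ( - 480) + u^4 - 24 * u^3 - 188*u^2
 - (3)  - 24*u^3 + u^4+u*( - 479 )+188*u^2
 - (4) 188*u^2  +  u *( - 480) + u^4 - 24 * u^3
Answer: 4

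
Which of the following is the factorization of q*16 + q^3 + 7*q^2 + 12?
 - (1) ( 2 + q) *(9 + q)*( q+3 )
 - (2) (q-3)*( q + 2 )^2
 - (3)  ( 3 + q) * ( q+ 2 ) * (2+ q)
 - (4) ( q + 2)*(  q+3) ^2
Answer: 3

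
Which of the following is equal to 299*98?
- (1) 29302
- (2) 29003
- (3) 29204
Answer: 1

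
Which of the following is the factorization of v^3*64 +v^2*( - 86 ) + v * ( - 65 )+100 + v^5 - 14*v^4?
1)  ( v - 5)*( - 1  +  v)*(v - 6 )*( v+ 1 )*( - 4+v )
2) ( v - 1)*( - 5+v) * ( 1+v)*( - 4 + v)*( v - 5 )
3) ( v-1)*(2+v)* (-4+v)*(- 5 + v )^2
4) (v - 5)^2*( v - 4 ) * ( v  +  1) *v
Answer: 2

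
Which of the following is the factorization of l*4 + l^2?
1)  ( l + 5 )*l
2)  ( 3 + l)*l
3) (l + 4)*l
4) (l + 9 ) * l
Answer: 3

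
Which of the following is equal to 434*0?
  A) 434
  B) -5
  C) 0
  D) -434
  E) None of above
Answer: C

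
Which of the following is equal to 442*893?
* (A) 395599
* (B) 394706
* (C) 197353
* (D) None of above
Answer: B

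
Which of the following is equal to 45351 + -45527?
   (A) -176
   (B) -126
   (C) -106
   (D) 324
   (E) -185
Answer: A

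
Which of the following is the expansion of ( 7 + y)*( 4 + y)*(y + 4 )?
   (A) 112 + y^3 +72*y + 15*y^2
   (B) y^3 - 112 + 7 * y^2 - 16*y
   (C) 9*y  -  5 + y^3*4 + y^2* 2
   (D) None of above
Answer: A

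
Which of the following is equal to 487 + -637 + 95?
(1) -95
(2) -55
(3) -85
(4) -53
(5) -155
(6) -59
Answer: 2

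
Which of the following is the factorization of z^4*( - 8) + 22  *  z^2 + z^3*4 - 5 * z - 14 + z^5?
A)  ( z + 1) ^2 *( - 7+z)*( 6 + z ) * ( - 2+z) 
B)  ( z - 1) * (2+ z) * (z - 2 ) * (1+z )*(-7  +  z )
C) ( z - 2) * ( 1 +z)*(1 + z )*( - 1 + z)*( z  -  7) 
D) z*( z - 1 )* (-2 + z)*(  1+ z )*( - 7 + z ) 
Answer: C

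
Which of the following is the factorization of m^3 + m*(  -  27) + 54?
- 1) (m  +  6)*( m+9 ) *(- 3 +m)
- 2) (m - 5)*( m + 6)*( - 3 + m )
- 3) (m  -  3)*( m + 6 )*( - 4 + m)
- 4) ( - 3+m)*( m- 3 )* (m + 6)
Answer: 4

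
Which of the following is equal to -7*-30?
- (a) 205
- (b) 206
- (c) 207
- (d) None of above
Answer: d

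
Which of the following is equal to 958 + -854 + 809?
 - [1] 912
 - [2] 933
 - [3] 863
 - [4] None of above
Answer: 4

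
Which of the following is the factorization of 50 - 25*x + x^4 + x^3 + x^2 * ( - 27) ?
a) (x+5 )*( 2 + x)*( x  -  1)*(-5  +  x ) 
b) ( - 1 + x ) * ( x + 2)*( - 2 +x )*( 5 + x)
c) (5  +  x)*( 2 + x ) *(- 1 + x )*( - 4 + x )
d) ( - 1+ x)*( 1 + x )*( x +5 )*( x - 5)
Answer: a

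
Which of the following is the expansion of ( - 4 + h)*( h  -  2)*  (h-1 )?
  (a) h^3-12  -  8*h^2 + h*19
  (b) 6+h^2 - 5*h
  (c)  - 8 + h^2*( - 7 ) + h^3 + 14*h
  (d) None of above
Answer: c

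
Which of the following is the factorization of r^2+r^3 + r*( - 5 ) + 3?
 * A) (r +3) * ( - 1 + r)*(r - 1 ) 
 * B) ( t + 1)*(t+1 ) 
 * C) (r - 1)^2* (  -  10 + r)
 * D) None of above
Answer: A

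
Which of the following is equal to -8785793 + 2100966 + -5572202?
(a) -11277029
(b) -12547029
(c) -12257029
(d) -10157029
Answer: c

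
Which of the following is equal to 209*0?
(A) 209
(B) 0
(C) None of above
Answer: B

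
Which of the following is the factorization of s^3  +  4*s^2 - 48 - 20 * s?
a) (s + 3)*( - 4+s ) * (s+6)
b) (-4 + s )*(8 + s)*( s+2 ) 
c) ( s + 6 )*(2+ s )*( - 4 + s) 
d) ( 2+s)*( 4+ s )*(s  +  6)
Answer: c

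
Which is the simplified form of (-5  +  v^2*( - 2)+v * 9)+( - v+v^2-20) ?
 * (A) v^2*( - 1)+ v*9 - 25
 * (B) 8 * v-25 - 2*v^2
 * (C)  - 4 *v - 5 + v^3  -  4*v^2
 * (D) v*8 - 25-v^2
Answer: D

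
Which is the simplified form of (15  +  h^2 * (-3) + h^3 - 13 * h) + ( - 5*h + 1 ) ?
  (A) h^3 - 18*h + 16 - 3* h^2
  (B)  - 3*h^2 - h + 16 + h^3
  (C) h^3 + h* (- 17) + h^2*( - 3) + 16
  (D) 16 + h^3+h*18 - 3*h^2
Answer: A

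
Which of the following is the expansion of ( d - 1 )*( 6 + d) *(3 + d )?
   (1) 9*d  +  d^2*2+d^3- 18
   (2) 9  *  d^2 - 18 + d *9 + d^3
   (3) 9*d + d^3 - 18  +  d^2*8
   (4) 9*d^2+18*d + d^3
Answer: 3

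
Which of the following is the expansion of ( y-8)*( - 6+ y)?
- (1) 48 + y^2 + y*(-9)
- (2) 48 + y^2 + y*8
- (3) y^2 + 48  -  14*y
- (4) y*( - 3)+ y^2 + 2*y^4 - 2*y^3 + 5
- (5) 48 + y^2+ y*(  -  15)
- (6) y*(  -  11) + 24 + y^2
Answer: 3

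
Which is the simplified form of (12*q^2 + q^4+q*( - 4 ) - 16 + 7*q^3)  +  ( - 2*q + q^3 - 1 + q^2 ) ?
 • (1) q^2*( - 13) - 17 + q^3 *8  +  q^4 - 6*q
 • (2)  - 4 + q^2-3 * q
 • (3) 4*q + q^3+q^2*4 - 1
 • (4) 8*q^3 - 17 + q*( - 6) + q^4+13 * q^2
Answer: 4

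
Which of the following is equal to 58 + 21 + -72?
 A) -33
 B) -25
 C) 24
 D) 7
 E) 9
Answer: D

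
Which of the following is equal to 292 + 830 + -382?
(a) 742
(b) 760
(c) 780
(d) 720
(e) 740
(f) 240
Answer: e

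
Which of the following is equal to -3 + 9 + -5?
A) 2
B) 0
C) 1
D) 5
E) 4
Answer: C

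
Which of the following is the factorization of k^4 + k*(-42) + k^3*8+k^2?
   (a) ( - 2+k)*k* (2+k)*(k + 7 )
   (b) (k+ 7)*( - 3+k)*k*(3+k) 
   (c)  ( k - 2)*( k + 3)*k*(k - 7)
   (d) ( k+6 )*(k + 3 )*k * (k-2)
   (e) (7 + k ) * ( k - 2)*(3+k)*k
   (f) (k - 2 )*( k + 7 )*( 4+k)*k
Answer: e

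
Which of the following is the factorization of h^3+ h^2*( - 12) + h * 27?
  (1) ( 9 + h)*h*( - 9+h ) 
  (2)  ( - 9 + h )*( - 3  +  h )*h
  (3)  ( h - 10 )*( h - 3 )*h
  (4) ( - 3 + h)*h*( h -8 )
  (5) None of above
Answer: 2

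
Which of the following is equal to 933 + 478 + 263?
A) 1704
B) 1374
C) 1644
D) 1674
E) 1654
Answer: D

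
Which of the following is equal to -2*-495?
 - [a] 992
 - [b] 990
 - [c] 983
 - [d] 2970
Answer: b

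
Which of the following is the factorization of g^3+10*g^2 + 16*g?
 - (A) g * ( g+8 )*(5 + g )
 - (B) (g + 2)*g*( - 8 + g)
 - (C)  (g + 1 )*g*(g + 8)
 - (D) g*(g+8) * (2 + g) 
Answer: D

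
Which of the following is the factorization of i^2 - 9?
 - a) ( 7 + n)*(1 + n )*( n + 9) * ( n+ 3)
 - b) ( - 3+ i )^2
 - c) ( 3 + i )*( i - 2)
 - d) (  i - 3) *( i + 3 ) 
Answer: d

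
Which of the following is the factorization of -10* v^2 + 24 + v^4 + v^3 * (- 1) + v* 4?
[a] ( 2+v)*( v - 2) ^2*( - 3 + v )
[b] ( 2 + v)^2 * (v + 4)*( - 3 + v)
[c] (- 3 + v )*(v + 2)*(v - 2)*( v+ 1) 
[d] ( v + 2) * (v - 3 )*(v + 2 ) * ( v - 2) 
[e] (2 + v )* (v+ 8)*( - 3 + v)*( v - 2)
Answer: d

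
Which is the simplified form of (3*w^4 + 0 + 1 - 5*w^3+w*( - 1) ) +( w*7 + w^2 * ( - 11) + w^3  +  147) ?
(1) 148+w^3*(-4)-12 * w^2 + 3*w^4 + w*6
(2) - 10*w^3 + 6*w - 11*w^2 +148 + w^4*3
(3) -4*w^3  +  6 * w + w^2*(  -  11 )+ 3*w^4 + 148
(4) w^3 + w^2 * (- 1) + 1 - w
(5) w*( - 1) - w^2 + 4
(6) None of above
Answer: 3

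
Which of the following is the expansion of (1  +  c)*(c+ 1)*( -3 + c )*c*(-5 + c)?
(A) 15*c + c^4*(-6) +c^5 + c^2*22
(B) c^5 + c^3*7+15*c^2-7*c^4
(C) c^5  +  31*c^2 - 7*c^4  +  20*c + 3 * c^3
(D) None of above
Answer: A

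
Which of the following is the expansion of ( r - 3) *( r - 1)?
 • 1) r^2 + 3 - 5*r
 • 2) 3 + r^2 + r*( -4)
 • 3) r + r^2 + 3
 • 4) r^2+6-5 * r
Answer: 2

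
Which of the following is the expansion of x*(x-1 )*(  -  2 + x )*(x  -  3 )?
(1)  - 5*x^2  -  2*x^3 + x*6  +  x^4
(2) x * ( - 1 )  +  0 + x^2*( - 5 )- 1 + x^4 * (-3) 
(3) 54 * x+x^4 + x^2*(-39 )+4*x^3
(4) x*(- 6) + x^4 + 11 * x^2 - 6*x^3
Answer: 4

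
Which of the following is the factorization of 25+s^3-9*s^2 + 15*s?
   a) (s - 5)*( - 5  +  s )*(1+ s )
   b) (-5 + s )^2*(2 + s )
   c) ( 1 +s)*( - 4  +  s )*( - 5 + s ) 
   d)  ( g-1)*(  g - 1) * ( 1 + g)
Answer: a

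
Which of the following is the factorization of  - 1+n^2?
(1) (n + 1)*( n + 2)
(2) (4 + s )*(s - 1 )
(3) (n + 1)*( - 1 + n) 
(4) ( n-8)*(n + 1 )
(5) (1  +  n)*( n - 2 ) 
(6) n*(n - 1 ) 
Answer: 3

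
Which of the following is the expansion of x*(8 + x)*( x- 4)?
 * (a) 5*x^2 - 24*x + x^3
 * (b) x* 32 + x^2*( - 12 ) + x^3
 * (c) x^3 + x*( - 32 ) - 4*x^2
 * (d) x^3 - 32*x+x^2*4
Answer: d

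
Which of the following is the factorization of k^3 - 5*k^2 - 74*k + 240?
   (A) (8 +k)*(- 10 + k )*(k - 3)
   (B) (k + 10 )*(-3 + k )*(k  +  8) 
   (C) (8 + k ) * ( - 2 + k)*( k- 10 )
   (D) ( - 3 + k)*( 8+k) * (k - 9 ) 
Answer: A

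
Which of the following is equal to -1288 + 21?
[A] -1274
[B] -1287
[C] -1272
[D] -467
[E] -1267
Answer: E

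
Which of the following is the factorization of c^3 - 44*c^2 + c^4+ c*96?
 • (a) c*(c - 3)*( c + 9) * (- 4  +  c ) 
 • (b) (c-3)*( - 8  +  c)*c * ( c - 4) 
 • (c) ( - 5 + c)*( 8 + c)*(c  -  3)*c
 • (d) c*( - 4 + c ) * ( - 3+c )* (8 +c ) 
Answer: d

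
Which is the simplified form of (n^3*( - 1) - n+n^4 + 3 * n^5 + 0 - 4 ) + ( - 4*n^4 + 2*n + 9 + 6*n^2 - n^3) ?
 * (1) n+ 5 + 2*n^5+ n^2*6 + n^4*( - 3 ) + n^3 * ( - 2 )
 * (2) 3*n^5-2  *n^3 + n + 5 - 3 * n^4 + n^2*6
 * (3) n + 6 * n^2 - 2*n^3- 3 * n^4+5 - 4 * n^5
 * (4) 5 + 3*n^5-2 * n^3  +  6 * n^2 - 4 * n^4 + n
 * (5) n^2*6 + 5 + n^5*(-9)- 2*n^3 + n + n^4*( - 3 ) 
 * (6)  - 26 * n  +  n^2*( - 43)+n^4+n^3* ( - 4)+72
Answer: 2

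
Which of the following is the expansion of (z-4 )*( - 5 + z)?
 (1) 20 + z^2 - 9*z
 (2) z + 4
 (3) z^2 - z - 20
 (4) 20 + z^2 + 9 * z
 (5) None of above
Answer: 1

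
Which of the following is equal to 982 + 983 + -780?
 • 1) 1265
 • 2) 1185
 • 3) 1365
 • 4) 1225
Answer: 2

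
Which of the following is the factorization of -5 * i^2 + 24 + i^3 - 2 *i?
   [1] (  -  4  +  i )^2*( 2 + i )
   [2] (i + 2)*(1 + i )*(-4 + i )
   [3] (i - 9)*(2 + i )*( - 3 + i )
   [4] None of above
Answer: 4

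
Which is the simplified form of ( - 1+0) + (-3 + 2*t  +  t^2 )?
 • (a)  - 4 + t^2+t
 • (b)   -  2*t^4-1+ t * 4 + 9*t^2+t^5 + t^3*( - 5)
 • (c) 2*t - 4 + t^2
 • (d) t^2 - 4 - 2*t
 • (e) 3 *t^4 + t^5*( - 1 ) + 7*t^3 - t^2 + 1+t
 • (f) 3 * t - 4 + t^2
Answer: c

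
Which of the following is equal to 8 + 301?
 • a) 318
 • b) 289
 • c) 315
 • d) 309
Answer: d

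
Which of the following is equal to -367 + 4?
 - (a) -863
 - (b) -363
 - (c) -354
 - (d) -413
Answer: b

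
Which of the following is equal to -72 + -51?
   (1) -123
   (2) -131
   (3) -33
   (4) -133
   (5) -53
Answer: 1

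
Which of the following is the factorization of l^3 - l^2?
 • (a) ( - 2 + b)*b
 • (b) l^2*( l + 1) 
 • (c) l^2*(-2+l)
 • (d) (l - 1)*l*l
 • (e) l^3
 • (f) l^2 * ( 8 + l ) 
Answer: d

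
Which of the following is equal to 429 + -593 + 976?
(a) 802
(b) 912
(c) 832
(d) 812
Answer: d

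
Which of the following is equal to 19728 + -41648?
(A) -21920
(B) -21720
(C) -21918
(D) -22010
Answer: A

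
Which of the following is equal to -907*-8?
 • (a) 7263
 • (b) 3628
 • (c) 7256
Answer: c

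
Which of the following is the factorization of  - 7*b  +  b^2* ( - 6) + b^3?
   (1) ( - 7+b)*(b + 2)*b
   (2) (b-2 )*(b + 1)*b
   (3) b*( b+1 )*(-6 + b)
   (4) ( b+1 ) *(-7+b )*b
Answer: 4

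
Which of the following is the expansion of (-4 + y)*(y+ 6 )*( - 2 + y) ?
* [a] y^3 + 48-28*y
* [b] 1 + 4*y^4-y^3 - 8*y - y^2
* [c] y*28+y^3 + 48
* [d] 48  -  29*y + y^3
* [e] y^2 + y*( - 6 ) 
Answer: a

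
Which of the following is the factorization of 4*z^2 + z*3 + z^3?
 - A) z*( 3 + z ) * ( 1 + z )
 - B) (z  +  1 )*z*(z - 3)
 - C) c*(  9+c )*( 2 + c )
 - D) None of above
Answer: A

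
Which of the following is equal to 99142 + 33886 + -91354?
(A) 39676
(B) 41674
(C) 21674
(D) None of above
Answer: B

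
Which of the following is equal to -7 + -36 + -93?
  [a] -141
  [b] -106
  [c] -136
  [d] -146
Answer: c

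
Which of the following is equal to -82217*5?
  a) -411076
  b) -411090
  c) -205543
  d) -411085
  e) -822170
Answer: d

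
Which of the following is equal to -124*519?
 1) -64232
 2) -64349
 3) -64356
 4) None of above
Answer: 3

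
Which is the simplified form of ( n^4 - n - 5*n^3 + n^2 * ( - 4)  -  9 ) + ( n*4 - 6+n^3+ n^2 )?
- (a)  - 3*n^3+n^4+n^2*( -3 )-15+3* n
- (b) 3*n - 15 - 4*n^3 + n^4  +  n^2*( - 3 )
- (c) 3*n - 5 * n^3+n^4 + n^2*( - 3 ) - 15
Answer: b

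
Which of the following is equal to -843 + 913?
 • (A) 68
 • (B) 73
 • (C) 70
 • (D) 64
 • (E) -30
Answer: C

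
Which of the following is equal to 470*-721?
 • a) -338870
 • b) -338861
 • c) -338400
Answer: a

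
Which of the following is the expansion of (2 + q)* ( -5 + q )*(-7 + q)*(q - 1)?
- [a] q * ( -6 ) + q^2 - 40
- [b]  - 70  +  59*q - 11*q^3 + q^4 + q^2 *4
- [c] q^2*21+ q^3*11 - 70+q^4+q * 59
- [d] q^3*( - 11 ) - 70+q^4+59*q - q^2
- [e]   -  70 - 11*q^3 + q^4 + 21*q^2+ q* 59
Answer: e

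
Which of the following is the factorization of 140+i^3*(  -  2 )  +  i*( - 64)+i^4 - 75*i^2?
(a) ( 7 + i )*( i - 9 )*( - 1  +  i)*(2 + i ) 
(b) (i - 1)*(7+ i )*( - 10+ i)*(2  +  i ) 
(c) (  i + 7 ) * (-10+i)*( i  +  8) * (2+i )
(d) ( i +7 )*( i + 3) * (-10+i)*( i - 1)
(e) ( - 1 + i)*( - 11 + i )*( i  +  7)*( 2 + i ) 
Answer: b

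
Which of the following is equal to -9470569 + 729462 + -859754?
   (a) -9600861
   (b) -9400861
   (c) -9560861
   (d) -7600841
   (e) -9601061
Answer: a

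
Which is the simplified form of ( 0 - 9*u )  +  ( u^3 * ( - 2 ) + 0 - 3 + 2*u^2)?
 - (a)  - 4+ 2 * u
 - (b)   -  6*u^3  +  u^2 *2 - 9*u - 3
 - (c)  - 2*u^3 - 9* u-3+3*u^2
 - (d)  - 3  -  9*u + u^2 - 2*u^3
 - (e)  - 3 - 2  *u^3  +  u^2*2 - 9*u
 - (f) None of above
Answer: e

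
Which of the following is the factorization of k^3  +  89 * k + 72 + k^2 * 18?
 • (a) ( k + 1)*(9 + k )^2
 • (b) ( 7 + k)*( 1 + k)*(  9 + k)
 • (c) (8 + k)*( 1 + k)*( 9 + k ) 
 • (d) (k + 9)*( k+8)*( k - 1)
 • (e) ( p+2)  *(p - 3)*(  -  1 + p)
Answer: c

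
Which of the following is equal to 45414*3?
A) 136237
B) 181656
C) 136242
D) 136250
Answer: C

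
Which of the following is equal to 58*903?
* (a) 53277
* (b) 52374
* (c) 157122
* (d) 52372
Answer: b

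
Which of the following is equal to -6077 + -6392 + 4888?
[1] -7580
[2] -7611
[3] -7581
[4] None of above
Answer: 3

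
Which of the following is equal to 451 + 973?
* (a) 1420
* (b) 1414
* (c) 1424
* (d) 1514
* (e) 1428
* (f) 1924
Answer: c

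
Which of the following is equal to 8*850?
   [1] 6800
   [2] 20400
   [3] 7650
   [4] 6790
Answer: 1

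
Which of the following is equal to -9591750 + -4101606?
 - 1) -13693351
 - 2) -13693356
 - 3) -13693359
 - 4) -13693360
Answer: 2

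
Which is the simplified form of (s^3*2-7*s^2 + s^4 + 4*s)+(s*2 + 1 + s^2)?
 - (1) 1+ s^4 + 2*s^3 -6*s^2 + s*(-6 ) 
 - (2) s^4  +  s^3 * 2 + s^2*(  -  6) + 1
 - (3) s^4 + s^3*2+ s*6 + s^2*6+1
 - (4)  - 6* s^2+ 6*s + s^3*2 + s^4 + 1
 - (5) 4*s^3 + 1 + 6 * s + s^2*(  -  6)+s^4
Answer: 4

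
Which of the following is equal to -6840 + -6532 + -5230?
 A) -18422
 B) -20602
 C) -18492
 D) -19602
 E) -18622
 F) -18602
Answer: F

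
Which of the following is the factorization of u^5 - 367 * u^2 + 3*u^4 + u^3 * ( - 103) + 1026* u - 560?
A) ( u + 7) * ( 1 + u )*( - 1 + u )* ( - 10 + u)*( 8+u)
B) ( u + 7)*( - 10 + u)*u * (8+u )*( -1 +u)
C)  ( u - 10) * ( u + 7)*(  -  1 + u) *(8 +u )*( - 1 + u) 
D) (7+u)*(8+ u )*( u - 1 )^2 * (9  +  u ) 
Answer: C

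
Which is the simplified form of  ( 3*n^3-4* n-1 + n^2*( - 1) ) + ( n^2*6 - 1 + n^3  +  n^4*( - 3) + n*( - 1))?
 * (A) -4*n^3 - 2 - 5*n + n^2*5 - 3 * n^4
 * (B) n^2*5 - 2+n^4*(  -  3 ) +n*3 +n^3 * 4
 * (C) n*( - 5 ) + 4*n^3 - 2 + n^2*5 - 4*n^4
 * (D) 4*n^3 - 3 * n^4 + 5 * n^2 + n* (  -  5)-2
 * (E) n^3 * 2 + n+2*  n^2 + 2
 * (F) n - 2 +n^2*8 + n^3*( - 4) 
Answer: D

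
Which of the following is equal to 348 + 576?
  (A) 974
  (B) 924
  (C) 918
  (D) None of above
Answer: B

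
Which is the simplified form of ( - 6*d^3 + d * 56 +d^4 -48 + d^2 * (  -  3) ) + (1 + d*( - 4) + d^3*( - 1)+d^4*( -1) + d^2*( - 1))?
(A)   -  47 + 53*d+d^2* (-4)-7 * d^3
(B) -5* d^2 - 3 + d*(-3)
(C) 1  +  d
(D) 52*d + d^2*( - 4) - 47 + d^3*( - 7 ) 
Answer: D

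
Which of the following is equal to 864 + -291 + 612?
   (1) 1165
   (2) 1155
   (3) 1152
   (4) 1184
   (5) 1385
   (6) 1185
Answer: 6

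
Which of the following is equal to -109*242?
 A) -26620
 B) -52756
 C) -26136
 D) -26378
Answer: D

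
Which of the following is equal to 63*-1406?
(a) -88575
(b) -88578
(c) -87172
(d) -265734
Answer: b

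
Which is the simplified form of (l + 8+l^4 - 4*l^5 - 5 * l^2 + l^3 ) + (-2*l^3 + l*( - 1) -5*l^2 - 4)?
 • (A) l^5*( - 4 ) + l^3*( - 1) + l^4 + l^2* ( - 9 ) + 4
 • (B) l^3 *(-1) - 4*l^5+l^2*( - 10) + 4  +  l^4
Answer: B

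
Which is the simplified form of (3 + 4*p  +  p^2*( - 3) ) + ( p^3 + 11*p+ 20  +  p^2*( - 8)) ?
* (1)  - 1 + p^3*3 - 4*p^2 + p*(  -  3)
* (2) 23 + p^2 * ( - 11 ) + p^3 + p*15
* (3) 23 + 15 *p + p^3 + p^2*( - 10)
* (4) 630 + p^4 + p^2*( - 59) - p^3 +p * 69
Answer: 2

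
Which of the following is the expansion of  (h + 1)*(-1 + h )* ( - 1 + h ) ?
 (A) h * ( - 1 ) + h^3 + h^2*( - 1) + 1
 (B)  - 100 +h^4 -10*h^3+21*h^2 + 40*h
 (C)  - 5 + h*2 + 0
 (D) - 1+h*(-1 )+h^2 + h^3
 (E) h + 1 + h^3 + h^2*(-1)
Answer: A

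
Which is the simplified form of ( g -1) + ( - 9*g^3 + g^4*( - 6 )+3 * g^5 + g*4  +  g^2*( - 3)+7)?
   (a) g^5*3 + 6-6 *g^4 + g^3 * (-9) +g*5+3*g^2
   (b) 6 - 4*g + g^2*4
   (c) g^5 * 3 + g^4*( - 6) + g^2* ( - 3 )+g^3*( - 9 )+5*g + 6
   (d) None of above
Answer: c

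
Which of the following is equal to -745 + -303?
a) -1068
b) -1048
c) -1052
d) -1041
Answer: b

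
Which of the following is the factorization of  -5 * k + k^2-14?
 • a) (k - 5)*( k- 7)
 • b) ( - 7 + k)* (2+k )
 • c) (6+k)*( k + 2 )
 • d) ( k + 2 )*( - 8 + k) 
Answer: b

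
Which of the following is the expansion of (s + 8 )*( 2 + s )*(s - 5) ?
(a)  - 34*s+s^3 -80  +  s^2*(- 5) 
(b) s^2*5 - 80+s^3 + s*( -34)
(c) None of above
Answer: b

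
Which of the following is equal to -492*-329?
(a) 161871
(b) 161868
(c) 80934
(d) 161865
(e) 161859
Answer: b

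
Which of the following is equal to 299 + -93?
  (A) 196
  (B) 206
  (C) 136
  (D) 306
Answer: B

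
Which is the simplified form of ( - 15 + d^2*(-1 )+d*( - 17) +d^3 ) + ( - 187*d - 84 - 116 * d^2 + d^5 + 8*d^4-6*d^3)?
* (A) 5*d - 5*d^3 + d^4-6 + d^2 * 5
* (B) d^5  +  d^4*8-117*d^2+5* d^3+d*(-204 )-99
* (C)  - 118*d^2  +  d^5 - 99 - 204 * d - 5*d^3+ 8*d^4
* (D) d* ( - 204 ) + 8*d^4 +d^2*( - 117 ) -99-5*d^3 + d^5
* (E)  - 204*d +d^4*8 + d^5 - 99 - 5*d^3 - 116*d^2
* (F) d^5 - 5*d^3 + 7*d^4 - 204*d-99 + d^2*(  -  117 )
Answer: D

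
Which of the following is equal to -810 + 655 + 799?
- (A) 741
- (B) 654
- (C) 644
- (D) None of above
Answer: C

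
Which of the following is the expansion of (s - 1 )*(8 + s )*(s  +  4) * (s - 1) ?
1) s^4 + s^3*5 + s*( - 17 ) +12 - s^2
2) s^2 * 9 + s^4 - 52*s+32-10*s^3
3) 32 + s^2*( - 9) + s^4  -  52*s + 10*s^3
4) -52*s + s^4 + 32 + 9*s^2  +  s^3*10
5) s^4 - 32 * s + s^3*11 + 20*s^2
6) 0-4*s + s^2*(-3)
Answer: 4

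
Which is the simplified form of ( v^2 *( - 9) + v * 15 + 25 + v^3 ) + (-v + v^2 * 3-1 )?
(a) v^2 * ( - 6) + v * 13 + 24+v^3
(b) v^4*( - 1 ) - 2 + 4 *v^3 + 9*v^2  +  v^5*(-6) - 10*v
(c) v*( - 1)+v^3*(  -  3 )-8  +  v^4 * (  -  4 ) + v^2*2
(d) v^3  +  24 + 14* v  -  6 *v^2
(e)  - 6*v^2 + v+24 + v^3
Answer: d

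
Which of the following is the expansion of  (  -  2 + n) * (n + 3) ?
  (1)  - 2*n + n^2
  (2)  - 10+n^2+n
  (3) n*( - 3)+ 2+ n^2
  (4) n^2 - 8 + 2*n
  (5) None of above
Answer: 5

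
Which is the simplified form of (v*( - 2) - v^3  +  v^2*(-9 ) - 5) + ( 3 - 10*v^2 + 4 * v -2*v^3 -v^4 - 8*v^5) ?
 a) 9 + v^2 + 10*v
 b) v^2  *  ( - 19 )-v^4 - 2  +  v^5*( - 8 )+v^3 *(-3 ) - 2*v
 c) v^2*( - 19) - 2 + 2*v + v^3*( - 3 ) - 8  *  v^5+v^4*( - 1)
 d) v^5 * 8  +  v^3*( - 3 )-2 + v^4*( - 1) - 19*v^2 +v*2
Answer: c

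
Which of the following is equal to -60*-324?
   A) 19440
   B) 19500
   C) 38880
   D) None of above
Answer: A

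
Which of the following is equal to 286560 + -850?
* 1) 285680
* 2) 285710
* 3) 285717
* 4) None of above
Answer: 2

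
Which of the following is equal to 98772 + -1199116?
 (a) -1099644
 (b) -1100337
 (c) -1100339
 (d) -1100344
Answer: d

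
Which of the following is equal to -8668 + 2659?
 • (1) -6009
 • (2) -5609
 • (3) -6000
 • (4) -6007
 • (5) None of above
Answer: 1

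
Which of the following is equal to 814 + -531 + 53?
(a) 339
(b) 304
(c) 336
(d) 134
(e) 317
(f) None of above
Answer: c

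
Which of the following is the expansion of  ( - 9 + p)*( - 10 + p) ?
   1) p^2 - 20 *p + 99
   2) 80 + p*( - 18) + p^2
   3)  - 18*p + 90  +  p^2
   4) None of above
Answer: 4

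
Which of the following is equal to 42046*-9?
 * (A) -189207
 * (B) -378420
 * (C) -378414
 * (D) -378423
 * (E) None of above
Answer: C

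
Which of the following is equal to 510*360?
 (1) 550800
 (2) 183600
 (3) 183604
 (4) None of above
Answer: 2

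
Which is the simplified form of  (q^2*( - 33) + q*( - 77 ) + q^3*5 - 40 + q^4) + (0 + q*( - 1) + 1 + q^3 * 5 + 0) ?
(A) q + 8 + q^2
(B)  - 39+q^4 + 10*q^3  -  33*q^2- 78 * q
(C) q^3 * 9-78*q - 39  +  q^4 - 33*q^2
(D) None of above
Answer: B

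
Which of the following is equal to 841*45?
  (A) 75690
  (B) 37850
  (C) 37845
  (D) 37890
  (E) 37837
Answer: C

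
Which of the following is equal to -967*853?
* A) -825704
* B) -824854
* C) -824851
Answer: C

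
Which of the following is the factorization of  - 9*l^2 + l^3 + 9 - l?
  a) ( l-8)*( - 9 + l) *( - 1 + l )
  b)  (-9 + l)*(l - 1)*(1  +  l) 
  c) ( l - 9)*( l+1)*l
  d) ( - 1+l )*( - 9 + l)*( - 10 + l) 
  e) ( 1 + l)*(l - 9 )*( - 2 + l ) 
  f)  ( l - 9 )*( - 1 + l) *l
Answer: b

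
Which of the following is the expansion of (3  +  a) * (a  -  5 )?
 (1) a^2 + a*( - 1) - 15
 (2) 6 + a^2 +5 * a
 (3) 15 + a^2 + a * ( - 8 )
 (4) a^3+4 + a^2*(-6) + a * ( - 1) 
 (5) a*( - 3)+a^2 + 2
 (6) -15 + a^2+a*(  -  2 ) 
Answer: 6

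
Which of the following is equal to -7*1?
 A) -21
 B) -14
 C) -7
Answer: C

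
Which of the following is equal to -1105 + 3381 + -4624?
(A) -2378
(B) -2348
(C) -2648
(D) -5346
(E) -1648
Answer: B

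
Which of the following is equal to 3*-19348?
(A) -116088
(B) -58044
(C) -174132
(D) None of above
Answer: B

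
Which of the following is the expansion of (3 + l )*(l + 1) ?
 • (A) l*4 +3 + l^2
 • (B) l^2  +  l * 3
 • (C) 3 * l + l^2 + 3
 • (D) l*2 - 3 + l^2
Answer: A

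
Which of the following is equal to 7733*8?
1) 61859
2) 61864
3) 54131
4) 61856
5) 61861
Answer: 2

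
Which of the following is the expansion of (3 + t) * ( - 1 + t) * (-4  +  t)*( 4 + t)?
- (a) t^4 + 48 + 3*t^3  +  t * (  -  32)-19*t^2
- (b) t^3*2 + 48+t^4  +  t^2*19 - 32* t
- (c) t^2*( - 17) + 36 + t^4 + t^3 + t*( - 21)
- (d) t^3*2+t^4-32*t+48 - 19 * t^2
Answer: d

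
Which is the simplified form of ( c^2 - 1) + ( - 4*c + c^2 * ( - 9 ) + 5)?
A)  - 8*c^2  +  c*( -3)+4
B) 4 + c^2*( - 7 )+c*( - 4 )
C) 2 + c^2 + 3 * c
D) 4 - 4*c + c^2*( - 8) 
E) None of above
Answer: D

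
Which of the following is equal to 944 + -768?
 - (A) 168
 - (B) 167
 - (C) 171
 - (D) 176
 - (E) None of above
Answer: D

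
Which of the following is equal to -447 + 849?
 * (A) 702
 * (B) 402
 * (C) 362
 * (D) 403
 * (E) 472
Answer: B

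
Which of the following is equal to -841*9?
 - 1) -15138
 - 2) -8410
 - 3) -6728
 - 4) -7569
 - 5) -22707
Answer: 4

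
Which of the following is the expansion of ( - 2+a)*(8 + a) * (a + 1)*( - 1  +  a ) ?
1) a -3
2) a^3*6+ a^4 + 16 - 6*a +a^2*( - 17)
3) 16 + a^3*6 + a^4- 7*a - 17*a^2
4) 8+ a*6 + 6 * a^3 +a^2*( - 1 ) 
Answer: 2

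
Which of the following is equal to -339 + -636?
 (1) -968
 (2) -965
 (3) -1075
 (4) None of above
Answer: 4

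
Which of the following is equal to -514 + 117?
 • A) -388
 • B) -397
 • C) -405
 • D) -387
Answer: B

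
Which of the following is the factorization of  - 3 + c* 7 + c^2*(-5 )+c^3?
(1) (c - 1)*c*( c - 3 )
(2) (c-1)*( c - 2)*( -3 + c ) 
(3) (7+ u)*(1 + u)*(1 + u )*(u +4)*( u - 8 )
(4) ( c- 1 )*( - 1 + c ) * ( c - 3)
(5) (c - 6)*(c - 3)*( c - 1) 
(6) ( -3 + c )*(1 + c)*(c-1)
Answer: 4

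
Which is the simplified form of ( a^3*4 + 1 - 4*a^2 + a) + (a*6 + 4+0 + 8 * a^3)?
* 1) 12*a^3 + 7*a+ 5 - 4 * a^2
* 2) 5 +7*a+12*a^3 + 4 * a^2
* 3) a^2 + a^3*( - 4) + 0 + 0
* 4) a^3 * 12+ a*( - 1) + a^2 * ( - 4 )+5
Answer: 1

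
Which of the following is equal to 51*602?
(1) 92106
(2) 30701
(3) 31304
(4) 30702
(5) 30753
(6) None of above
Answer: 4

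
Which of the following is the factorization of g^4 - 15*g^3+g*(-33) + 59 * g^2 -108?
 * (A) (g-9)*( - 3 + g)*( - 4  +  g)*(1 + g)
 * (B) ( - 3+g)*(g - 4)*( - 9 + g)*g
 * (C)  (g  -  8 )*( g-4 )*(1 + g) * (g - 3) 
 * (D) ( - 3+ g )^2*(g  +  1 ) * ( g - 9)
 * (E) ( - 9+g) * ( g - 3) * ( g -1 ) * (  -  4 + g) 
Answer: A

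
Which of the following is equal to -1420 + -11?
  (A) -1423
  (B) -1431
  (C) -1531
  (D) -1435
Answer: B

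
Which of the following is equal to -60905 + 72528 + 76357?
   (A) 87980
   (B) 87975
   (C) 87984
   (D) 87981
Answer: A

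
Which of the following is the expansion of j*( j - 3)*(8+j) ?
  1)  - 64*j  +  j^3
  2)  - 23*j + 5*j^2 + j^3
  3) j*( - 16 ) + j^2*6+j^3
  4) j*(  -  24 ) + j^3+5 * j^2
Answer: 4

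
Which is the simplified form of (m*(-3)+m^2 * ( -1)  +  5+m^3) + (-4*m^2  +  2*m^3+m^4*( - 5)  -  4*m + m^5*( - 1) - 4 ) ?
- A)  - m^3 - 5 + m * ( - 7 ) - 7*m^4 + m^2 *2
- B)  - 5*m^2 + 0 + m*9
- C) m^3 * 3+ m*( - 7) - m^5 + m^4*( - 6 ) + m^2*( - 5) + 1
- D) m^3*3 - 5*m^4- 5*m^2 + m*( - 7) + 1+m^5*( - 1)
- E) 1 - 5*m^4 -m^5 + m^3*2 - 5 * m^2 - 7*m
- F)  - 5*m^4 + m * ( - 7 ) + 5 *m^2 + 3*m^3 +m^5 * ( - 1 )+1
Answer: D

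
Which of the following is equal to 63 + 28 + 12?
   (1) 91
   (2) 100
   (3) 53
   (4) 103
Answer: 4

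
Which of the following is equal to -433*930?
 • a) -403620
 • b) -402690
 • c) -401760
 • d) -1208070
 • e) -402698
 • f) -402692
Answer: b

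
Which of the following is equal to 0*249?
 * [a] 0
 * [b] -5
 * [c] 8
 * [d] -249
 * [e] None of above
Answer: a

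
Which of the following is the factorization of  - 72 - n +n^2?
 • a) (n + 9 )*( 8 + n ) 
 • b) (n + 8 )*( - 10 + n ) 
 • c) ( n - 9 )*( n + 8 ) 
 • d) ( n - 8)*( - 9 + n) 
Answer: c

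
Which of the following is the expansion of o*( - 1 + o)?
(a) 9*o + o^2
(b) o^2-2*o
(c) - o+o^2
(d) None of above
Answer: c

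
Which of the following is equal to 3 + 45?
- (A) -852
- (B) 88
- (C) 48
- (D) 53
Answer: C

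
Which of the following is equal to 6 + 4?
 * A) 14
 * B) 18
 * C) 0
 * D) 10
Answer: D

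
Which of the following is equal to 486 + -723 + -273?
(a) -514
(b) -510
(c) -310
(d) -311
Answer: b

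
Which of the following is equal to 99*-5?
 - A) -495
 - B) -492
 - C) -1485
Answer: A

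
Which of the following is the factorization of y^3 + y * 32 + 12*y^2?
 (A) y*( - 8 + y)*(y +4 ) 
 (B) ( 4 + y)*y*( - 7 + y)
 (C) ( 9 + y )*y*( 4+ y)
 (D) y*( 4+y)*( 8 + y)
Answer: D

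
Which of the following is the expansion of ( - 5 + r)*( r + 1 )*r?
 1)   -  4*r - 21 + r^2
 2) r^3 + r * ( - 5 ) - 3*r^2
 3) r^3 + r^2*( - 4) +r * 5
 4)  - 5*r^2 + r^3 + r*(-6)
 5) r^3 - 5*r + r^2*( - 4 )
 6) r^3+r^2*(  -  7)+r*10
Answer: 5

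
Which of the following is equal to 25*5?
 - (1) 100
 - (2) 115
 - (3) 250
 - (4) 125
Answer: 4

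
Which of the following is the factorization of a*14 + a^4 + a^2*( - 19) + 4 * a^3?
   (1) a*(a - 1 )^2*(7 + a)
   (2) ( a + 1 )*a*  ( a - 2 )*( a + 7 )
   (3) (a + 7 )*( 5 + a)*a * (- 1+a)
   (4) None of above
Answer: 4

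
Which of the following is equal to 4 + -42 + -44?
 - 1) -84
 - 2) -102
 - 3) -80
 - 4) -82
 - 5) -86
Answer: 4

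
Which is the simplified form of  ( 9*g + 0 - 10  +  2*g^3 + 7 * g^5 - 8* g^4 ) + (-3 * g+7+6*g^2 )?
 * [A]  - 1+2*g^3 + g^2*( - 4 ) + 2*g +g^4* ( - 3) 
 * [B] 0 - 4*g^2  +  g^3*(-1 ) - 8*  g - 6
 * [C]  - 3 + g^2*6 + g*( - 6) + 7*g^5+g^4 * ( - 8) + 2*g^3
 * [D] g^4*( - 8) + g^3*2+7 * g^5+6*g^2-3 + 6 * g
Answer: D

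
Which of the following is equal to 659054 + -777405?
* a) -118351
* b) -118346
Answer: a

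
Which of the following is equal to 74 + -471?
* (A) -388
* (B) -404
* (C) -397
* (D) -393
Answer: C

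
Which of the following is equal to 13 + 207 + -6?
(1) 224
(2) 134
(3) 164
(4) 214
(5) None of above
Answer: 4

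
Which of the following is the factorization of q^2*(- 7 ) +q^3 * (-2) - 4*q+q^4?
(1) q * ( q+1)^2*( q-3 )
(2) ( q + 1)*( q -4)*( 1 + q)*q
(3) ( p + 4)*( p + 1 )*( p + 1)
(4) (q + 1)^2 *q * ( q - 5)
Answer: 2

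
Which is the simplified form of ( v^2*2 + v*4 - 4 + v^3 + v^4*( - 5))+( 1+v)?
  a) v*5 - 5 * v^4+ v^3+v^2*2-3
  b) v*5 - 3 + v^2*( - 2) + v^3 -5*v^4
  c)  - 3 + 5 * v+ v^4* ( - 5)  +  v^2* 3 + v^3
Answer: a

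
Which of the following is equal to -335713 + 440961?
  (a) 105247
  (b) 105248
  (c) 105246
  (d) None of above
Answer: b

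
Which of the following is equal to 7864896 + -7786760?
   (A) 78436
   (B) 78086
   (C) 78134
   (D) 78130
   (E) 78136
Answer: E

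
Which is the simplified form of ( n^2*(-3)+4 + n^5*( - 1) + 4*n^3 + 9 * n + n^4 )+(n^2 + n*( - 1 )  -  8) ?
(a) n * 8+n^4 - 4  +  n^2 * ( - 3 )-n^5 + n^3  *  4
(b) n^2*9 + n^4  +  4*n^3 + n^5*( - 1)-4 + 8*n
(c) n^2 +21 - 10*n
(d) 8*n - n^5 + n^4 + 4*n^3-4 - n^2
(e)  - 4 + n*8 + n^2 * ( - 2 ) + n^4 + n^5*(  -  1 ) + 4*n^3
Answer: e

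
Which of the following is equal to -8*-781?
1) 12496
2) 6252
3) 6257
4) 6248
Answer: 4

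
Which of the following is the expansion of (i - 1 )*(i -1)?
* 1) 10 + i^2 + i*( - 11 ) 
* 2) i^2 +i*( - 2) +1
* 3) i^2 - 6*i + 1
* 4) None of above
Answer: 2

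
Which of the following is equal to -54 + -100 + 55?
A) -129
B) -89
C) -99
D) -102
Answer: C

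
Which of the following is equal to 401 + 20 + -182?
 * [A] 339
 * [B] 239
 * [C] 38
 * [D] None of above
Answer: B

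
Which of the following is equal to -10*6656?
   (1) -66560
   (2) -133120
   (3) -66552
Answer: 1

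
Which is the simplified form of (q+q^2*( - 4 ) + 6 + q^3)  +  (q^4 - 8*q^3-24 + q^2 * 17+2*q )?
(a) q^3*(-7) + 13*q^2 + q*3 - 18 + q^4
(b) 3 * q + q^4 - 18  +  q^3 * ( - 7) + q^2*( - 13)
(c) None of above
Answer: a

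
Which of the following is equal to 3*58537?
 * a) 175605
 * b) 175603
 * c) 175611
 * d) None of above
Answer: c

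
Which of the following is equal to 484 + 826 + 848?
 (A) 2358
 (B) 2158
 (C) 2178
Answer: B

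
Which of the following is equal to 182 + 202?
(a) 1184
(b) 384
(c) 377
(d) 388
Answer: b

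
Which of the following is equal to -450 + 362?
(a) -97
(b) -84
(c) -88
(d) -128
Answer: c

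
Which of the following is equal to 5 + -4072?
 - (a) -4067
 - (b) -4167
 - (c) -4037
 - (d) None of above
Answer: a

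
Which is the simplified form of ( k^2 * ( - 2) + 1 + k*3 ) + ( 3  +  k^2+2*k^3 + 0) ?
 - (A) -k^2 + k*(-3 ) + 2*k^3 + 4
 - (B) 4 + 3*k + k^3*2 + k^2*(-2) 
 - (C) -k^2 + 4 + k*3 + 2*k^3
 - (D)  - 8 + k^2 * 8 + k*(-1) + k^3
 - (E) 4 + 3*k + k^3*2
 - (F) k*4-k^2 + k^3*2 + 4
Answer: C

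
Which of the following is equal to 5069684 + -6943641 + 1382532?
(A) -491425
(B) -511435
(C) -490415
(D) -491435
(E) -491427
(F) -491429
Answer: A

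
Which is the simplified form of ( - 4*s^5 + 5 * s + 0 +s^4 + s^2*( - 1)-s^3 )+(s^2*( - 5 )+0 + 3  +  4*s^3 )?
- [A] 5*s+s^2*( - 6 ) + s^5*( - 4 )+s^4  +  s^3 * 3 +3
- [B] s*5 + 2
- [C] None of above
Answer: A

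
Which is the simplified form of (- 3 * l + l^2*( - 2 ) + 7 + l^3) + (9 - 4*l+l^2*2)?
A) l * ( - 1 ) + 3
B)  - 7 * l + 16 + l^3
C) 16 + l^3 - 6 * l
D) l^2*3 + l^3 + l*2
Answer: B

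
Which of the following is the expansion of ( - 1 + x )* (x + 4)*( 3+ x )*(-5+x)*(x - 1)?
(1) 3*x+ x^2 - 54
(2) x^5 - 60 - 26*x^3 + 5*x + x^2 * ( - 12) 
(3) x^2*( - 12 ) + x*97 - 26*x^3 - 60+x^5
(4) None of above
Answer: 3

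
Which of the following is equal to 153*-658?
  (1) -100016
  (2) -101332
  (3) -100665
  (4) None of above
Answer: 4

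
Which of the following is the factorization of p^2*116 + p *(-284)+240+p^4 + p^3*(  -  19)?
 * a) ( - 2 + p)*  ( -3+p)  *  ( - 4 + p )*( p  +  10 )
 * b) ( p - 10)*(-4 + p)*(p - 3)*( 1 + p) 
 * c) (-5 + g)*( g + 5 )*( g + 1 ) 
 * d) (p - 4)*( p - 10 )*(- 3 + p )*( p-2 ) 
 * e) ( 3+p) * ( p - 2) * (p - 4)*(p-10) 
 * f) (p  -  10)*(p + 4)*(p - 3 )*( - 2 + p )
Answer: d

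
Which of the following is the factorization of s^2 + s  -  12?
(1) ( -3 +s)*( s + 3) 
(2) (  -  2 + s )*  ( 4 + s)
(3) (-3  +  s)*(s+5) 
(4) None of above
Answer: 4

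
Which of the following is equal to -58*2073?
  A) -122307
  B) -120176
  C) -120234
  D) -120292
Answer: C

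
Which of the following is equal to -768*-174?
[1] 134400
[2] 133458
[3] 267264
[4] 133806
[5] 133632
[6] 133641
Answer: 5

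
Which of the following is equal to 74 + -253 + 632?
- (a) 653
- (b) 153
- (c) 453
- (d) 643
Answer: c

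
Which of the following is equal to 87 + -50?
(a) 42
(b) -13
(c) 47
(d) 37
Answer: d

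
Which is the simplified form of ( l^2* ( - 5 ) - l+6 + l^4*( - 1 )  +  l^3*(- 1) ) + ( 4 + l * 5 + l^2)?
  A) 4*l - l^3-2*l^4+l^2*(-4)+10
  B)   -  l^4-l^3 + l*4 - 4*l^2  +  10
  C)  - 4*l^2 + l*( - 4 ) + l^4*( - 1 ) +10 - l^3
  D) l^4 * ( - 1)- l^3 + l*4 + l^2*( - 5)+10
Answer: B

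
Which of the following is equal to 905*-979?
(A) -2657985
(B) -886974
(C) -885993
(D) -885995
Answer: D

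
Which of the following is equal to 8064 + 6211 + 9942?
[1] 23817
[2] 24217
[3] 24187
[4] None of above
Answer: 2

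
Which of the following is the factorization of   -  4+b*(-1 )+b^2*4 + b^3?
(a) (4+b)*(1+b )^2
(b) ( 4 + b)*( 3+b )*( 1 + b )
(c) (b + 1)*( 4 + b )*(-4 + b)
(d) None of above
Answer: d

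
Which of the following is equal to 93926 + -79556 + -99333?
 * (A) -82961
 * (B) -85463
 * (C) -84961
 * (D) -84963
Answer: D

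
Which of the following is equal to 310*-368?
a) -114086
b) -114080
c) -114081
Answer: b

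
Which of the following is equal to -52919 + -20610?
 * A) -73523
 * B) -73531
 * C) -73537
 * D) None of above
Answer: D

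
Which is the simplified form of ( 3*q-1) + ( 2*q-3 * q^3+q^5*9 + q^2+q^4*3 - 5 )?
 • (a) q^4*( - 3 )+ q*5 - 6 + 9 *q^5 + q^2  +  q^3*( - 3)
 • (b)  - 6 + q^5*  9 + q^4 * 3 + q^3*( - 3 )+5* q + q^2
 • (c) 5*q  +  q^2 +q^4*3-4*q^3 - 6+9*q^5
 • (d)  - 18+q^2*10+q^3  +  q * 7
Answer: b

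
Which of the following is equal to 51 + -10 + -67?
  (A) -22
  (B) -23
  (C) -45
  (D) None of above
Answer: D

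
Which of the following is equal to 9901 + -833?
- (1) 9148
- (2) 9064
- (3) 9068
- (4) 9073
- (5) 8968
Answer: 3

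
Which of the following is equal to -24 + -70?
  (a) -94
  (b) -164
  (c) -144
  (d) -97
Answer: a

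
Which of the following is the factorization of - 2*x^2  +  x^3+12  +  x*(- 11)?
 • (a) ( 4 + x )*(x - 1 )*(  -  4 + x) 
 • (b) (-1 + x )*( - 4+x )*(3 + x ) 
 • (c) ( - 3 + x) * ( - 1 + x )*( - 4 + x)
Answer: b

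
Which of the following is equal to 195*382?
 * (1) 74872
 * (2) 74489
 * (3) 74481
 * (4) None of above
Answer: 4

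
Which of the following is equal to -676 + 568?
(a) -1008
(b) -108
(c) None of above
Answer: b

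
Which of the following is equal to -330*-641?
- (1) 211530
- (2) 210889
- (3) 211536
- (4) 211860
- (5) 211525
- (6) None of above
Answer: 1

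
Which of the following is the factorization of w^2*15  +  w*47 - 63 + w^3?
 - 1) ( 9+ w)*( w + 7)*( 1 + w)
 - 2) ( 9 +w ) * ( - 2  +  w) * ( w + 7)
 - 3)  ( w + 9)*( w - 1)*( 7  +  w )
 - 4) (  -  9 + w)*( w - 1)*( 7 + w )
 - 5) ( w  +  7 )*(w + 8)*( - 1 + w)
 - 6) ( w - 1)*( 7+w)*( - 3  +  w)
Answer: 3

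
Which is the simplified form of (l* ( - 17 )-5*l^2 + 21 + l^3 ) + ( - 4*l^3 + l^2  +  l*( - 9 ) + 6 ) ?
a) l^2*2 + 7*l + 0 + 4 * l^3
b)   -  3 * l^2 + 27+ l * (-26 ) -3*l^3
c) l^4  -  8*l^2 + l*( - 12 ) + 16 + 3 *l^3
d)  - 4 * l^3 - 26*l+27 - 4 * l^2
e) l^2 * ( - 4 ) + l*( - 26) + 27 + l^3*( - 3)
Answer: e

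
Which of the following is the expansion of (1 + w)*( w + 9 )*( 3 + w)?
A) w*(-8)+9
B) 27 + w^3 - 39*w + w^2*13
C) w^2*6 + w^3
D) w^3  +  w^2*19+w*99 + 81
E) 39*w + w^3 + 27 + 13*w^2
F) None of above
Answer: E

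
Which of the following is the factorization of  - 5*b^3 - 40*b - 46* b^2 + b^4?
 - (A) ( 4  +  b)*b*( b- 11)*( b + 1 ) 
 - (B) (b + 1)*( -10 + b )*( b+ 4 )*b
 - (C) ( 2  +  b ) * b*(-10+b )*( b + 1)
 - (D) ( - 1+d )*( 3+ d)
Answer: B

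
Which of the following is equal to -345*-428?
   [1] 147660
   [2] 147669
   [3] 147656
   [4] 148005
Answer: 1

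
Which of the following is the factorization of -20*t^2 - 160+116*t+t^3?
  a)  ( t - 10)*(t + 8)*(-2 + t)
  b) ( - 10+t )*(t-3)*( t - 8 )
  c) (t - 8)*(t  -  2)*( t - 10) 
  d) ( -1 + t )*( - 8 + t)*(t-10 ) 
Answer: c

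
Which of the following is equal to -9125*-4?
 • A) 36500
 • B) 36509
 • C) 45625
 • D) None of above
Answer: A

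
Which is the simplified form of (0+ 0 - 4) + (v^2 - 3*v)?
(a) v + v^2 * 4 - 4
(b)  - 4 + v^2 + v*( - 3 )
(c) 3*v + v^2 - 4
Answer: b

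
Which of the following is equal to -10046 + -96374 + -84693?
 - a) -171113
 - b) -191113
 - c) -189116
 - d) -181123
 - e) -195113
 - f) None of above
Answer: b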